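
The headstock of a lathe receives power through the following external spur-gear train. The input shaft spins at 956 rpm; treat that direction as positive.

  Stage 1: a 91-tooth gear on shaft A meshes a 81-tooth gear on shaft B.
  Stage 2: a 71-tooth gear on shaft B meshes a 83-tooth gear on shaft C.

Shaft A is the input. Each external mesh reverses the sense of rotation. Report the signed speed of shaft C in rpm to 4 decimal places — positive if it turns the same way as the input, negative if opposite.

+918.7440 rpm (same as input, |ω| = 918.7440 rpm)

Stage 1 [91T→81T]: ω = 956.0000×91/81 = 1074.0247 rpm, dir flips to −; running = −1074.0247
Stage 2 [71T→83T]: ω = 1074.0247×71/83 = 918.7440 rpm, dir flips to +; running = +918.7440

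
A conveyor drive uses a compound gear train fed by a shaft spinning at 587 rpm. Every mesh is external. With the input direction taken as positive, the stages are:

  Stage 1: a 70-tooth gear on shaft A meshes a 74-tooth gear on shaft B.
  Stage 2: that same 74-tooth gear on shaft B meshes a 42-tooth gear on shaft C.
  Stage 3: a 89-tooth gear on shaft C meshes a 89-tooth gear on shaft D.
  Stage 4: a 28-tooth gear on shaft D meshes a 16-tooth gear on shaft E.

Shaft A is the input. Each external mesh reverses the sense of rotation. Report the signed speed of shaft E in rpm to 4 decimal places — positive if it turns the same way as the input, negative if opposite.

Stage 1 [70T→74T]: ω = 587.0000×70/74 = 555.2703 rpm, dir flips to −; running = −555.2703
Stage 2 [74T→42T]: ω = 555.2703×74/42 = 978.3333 rpm, dir flips to +; running = +978.3333
Stage 3 [89T→89T]: ω = 978.3333×89/89 = 978.3333 rpm, dir flips to −; running = −978.3333
Stage 4 [28T→16T]: ω = 978.3333×28/16 = 1712.0833 rpm, dir flips to +; running = +1712.0833

+1712.0833 rpm (same as input, |ω| = 1712.0833 rpm)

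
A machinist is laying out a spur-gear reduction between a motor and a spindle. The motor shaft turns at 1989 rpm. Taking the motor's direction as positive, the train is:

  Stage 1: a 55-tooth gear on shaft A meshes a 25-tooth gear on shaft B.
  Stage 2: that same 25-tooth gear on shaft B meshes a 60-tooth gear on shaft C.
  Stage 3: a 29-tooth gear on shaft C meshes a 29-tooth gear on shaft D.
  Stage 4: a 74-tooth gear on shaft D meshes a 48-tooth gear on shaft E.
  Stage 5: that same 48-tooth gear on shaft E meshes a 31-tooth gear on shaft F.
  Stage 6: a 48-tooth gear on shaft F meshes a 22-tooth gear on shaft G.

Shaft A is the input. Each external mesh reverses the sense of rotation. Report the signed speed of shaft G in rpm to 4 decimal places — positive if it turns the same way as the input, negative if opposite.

Stage 1 [55T→25T]: ω = 1989.0000×55/25 = 4375.8000 rpm, dir flips to −; running = −4375.8000
Stage 2 [25T→60T]: ω = 4375.8000×25/60 = 1823.2500 rpm, dir flips to +; running = +1823.2500
Stage 3 [29T→29T]: ω = 1823.2500×29/29 = 1823.2500 rpm, dir flips to −; running = −1823.2500
Stage 4 [74T→48T]: ω = 1823.2500×74/48 = 2810.8438 rpm, dir flips to +; running = +2810.8438
Stage 5 [48T→31T]: ω = 2810.8438×48/31 = 4352.2742 rpm, dir flips to −; running = −4352.2742
Stage 6 [48T→22T]: ω = 4352.2742×48/22 = 9495.8710 rpm, dir flips to +; running = +9495.8710

+9495.8710 rpm (same as input, |ω| = 9495.8710 rpm)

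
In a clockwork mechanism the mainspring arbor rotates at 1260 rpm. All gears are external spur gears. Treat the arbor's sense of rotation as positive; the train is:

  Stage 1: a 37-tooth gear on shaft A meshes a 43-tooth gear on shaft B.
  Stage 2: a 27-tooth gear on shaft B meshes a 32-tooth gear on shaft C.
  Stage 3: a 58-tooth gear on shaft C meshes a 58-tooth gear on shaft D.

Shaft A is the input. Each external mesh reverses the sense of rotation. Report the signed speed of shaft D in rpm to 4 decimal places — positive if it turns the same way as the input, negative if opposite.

-914.7820 rpm (opposite to input, |ω| = 914.7820 rpm)

Stage 1 [37T→43T]: ω = 1260.0000×37/43 = 1084.1860 rpm, dir flips to −; running = −1084.1860
Stage 2 [27T→32T]: ω = 1084.1860×27/32 = 914.7820 rpm, dir flips to +; running = +914.7820
Stage 3 [58T→58T]: ω = 914.7820×58/58 = 914.7820 rpm, dir flips to −; running = −914.7820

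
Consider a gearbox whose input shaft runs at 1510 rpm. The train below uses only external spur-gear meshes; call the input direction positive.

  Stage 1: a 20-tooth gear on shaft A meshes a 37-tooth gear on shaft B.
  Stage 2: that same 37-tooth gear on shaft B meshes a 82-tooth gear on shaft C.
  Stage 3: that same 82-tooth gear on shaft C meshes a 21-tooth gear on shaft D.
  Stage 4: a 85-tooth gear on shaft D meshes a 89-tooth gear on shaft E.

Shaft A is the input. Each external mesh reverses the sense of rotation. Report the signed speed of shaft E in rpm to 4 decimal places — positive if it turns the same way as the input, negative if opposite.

Stage 1 [20T→37T]: ω = 1510.0000×20/37 = 816.2162 rpm, dir flips to −; running = −816.2162
Stage 2 [37T→82T]: ω = 816.2162×37/82 = 368.2927 rpm, dir flips to +; running = +368.2927
Stage 3 [82T→21T]: ω = 368.2927×82/21 = 1438.0952 rpm, dir flips to −; running = −1438.0952
Stage 4 [85T→89T]: ω = 1438.0952×85/89 = 1373.4617 rpm, dir flips to +; running = +1373.4617

+1373.4617 rpm (same as input, |ω| = 1373.4617 rpm)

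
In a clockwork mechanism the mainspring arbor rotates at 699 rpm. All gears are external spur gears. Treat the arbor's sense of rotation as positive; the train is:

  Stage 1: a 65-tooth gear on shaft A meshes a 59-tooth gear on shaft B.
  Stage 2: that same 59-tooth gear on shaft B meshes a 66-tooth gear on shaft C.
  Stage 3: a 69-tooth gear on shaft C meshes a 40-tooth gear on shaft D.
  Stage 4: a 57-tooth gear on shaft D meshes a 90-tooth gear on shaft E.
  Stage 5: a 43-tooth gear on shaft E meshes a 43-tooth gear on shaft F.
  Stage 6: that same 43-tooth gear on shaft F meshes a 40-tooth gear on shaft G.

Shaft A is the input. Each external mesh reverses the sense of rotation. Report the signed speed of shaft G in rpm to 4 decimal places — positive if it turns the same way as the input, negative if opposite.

Stage 1 [65T→59T]: ω = 699.0000×65/59 = 770.0847 rpm, dir flips to −; running = −770.0847
Stage 2 [59T→66T]: ω = 770.0847×59/66 = 688.4091 rpm, dir flips to +; running = +688.4091
Stage 3 [69T→40T]: ω = 688.4091×69/40 = 1187.5057 rpm, dir flips to −; running = −1187.5057
Stage 4 [57T→90T]: ω = 1187.5057×57/90 = 752.0869 rpm, dir flips to +; running = +752.0869
Stage 5 [43T→43T]: ω = 752.0869×43/43 = 752.0869 rpm, dir flips to −; running = −752.0869
Stage 6 [43T→40T]: ω = 752.0869×43/40 = 808.4935 rpm, dir flips to +; running = +808.4935

+808.4935 rpm (same as input, |ω| = 808.4935 rpm)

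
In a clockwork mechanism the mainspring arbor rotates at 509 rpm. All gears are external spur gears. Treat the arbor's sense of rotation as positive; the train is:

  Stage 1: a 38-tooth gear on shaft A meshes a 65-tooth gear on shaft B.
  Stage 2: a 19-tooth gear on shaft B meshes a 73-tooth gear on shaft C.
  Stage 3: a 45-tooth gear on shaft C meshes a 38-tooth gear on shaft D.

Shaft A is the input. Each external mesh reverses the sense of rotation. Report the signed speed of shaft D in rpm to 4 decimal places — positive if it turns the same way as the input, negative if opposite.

Stage 1 [38T→65T]: ω = 509.0000×38/65 = 297.5692 rpm, dir flips to −; running = −297.5692
Stage 2 [19T→73T]: ω = 297.5692×19/73 = 77.4495 rpm, dir flips to +; running = +77.4495
Stage 3 [45T→38T]: ω = 77.4495×45/38 = 91.7165 rpm, dir flips to −; running = −91.7165

-91.7165 rpm (opposite to input, |ω| = 91.7165 rpm)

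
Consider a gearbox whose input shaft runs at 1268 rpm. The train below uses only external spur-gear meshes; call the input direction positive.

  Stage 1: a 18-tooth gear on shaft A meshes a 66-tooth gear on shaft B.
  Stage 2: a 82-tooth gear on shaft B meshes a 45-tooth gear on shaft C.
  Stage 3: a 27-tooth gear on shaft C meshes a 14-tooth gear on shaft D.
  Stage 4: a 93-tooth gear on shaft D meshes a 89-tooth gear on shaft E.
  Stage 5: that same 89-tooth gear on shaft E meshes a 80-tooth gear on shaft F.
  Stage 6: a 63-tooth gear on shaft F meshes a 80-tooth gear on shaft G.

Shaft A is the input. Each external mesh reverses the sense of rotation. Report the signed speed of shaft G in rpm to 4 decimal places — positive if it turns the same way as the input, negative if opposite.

+1112.5727 rpm (same as input, |ω| = 1112.5727 rpm)

Stage 1 [18T→66T]: ω = 1268.0000×18/66 = 345.8182 rpm, dir flips to −; running = −345.8182
Stage 2 [82T→45T]: ω = 345.8182×82/45 = 630.1576 rpm, dir flips to +; running = +630.1576
Stage 3 [27T→14T]: ω = 630.1576×27/14 = 1215.3039 rpm, dir flips to −; running = −1215.3039
Stage 4 [93T→89T]: ω = 1215.3039×93/89 = 1269.9243 rpm, dir flips to +; running = +1269.9243
Stage 5 [89T→80T]: ω = 1269.9243×89/80 = 1412.7908 rpm, dir flips to −; running = −1412.7908
Stage 6 [63T→80T]: ω = 1412.7908×63/80 = 1112.5727 rpm, dir flips to +; running = +1112.5727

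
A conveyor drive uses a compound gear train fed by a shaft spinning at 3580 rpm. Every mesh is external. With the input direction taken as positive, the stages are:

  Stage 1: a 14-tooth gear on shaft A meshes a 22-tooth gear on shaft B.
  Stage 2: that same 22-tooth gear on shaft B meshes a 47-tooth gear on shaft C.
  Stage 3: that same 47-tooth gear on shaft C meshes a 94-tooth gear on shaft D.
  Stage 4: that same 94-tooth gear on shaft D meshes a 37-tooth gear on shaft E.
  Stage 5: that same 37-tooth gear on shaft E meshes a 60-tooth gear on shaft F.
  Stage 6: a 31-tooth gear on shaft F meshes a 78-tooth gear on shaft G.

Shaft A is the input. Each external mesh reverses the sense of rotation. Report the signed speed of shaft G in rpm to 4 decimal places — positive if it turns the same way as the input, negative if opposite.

Stage 1 [14T→22T]: ω = 3580.0000×14/22 = 2278.1818 rpm, dir flips to −; running = −2278.1818
Stage 2 [22T→47T]: ω = 2278.1818×22/47 = 1066.3830 rpm, dir flips to +; running = +1066.3830
Stage 3 [47T→94T]: ω = 1066.3830×47/94 = 533.1915 rpm, dir flips to −; running = −533.1915
Stage 4 [94T→37T]: ω = 533.1915×94/37 = 1354.5946 rpm, dir flips to +; running = +1354.5946
Stage 5 [37T→60T]: ω = 1354.5946×37/60 = 835.3333 rpm, dir flips to −; running = −835.3333
Stage 6 [31T→78T]: ω = 835.3333×31/78 = 331.9915 rpm, dir flips to +; running = +331.9915

+331.9915 rpm (same as input, |ω| = 331.9915 rpm)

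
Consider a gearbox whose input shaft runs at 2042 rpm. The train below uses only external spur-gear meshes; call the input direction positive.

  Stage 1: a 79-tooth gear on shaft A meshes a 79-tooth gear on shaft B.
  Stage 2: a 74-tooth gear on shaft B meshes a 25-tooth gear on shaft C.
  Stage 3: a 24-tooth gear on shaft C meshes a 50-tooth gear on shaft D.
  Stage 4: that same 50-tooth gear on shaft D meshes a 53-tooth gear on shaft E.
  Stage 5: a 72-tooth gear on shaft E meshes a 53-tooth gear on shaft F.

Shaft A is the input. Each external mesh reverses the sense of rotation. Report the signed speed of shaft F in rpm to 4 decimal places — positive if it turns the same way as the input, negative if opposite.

-3718.2574 rpm (opposite to input, |ω| = 3718.2574 rpm)

Stage 1 [79T→79T]: ω = 2042.0000×79/79 = 2042.0000 rpm, dir flips to −; running = −2042.0000
Stage 2 [74T→25T]: ω = 2042.0000×74/25 = 6044.3200 rpm, dir flips to +; running = +6044.3200
Stage 3 [24T→50T]: ω = 6044.3200×24/50 = 2901.2736 rpm, dir flips to −; running = −2901.2736
Stage 4 [50T→53T]: ω = 2901.2736×50/53 = 2737.0506 rpm, dir flips to +; running = +2737.0506
Stage 5 [72T→53T]: ω = 2737.0506×72/53 = 3718.2574 rpm, dir flips to −; running = −3718.2574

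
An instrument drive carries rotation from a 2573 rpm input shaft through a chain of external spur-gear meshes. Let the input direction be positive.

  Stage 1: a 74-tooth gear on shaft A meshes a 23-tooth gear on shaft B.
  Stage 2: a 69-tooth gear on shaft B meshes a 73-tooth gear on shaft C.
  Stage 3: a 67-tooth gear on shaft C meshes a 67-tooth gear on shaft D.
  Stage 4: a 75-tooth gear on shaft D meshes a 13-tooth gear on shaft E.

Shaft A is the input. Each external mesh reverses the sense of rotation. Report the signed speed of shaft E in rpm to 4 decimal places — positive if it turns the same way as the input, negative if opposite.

+45142.7292 rpm (same as input, |ω| = 45142.7292 rpm)

Stage 1 [74T→23T]: ω = 2573.0000×74/23 = 8278.3478 rpm, dir flips to −; running = −8278.3478
Stage 2 [69T→73T]: ω = 8278.3478×69/73 = 7824.7397 rpm, dir flips to +; running = +7824.7397
Stage 3 [67T→67T]: ω = 7824.7397×67/67 = 7824.7397 rpm, dir flips to −; running = −7824.7397
Stage 4 [75T→13T]: ω = 7824.7397×75/13 = 45142.7292 rpm, dir flips to +; running = +45142.7292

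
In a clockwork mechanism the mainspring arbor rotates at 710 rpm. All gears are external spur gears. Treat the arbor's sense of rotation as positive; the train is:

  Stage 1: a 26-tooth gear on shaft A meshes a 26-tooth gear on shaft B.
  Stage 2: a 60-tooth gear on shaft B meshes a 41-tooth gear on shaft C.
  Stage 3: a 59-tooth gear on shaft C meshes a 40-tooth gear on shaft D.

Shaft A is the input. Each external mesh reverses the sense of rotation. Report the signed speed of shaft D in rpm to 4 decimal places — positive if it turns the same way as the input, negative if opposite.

Stage 1 [26T→26T]: ω = 710.0000×26/26 = 710.0000 rpm, dir flips to −; running = −710.0000
Stage 2 [60T→41T]: ω = 710.0000×60/41 = 1039.0244 rpm, dir flips to +; running = +1039.0244
Stage 3 [59T→40T]: ω = 1039.0244×59/40 = 1532.5610 rpm, dir flips to −; running = −1532.5610

-1532.5610 rpm (opposite to input, |ω| = 1532.5610 rpm)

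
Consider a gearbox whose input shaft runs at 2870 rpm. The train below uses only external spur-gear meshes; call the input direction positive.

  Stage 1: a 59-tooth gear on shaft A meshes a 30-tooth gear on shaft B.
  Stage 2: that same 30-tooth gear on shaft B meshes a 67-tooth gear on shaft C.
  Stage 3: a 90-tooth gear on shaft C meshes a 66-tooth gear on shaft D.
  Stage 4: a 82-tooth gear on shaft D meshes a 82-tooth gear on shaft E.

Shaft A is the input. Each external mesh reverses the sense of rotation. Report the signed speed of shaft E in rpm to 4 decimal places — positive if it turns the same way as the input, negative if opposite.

+3446.3365 rpm (same as input, |ω| = 3446.3365 rpm)

Stage 1 [59T→30T]: ω = 2870.0000×59/30 = 5644.3333 rpm, dir flips to −; running = −5644.3333
Stage 2 [30T→67T]: ω = 5644.3333×30/67 = 2527.3134 rpm, dir flips to +; running = +2527.3134
Stage 3 [90T→66T]: ω = 2527.3134×90/66 = 3446.3365 rpm, dir flips to −; running = −3446.3365
Stage 4 [82T→82T]: ω = 3446.3365×82/82 = 3446.3365 rpm, dir flips to +; running = +3446.3365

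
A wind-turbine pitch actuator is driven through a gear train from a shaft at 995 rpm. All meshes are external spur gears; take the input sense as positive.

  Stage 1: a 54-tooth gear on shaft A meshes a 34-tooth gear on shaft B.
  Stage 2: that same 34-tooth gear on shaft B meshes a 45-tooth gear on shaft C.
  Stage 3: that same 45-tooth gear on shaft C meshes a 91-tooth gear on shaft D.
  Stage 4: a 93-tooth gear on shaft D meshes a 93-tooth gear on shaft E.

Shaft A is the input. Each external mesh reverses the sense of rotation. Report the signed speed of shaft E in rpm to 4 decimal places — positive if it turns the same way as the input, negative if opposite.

Stage 1 [54T→34T]: ω = 995.0000×54/34 = 1580.2941 rpm, dir flips to −; running = −1580.2941
Stage 2 [34T→45T]: ω = 1580.2941×34/45 = 1194.0000 rpm, dir flips to +; running = +1194.0000
Stage 3 [45T→91T]: ω = 1194.0000×45/91 = 590.4396 rpm, dir flips to −; running = −590.4396
Stage 4 [93T→93T]: ω = 590.4396×93/93 = 590.4396 rpm, dir flips to +; running = +590.4396

+590.4396 rpm (same as input, |ω| = 590.4396 rpm)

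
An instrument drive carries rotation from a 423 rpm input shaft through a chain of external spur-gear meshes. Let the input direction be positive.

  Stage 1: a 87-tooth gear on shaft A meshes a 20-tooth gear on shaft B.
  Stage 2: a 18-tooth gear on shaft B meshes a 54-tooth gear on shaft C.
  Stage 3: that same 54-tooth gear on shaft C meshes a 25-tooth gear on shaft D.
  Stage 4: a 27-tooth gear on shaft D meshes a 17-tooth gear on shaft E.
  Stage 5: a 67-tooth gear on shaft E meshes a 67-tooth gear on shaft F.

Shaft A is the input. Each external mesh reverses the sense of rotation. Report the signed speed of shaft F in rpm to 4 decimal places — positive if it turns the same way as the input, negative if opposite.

Stage 1 [87T→20T]: ω = 423.0000×87/20 = 1840.0500 rpm, dir flips to −; running = −1840.0500
Stage 2 [18T→54T]: ω = 1840.0500×18/54 = 613.3500 rpm, dir flips to +; running = +613.3500
Stage 3 [54T→25T]: ω = 613.3500×54/25 = 1324.8360 rpm, dir flips to −; running = −1324.8360
Stage 4 [27T→17T]: ω = 1324.8360×27/17 = 2104.1513 rpm, dir flips to +; running = +2104.1513
Stage 5 [67T→67T]: ω = 2104.1513×67/67 = 2104.1513 rpm, dir flips to −; running = −2104.1513

-2104.1513 rpm (opposite to input, |ω| = 2104.1513 rpm)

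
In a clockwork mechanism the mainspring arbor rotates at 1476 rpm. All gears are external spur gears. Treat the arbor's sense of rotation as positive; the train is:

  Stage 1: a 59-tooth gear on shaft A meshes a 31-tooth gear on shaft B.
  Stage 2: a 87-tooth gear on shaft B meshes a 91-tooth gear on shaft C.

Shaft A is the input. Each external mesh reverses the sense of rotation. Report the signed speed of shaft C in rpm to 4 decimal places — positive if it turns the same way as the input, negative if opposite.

Stage 1 [59T→31T]: ω = 1476.0000×59/31 = 2809.1613 rpm, dir flips to −; running = −2809.1613
Stage 2 [87T→91T]: ω = 2809.1613×87/91 = 2685.6817 rpm, dir flips to +; running = +2685.6817

+2685.6817 rpm (same as input, |ω| = 2685.6817 rpm)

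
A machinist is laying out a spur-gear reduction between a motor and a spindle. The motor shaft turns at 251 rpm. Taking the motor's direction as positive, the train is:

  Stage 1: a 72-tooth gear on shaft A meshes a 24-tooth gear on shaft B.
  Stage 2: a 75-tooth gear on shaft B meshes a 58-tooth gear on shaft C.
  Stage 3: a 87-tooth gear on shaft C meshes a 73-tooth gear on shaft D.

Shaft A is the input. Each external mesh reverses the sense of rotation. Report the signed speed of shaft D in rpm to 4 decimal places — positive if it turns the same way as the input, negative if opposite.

Stage 1 [72T→24T]: ω = 251.0000×72/24 = 753.0000 rpm, dir flips to −; running = −753.0000
Stage 2 [75T→58T]: ω = 753.0000×75/58 = 973.7069 rpm, dir flips to +; running = +973.7069
Stage 3 [87T→73T]: ω = 973.7069×87/73 = 1160.4452 rpm, dir flips to −; running = −1160.4452

-1160.4452 rpm (opposite to input, |ω| = 1160.4452 rpm)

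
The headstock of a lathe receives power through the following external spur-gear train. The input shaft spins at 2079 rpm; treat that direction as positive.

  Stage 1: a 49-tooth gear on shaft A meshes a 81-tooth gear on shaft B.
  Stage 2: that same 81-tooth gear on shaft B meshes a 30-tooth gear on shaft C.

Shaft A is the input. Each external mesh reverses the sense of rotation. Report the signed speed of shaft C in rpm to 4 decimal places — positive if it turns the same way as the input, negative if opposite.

+3395.7000 rpm (same as input, |ω| = 3395.7000 rpm)

Stage 1 [49T→81T]: ω = 2079.0000×49/81 = 1257.6667 rpm, dir flips to −; running = −1257.6667
Stage 2 [81T→30T]: ω = 1257.6667×81/30 = 3395.7000 rpm, dir flips to +; running = +3395.7000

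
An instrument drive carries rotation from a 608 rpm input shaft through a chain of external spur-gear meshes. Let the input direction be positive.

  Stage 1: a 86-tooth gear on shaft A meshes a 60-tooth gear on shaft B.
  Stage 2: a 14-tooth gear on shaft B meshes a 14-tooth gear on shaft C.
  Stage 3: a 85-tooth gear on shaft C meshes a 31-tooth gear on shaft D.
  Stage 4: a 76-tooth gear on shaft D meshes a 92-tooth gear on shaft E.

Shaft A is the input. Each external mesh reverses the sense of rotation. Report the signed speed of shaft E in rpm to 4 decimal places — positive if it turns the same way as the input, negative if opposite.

+1973.9392 rpm (same as input, |ω| = 1973.9392 rpm)

Stage 1 [86T→60T]: ω = 608.0000×86/60 = 871.4667 rpm, dir flips to −; running = −871.4667
Stage 2 [14T→14T]: ω = 871.4667×14/14 = 871.4667 rpm, dir flips to +; running = +871.4667
Stage 3 [85T→31T]: ω = 871.4667×85/31 = 2389.5054 rpm, dir flips to −; running = −2389.5054
Stage 4 [76T→92T]: ω = 2389.5054×76/92 = 1973.9392 rpm, dir flips to +; running = +1973.9392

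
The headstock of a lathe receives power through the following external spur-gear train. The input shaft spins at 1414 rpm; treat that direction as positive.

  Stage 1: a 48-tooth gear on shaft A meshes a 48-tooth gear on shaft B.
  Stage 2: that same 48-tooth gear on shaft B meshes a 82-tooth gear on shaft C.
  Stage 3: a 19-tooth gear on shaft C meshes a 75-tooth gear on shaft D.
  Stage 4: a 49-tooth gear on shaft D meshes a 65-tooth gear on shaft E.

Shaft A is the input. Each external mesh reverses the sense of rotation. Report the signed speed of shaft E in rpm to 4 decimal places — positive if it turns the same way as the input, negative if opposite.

Stage 1 [48T→48T]: ω = 1414.0000×48/48 = 1414.0000 rpm, dir flips to −; running = −1414.0000
Stage 2 [48T→82T]: ω = 1414.0000×48/82 = 827.7073 rpm, dir flips to +; running = +827.7073
Stage 3 [19T→75T]: ω = 827.7073×19/75 = 209.6859 rpm, dir flips to −; running = −209.6859
Stage 4 [49T→65T]: ω = 209.6859×49/65 = 158.0709 rpm, dir flips to +; running = +158.0709

+158.0709 rpm (same as input, |ω| = 158.0709 rpm)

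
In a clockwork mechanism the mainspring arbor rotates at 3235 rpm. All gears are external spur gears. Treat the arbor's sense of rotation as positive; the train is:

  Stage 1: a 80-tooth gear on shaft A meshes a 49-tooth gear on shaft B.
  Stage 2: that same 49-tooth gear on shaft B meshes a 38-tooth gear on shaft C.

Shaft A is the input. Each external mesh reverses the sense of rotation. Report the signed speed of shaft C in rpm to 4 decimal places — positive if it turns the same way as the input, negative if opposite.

Stage 1 [80T→49T]: ω = 3235.0000×80/49 = 5281.6327 rpm, dir flips to −; running = −5281.6327
Stage 2 [49T→38T]: ω = 5281.6327×49/38 = 6810.5263 rpm, dir flips to +; running = +6810.5263

+6810.5263 rpm (same as input, |ω| = 6810.5263 rpm)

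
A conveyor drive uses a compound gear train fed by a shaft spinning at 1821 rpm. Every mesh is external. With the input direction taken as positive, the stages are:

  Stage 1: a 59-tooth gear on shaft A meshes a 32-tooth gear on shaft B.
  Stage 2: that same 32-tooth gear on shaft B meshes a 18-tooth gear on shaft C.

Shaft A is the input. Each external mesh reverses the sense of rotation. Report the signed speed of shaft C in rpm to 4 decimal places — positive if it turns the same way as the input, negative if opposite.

+5968.8333 rpm (same as input, |ω| = 5968.8333 rpm)

Stage 1 [59T→32T]: ω = 1821.0000×59/32 = 3357.4688 rpm, dir flips to −; running = −3357.4688
Stage 2 [32T→18T]: ω = 3357.4688×32/18 = 5968.8333 rpm, dir flips to +; running = +5968.8333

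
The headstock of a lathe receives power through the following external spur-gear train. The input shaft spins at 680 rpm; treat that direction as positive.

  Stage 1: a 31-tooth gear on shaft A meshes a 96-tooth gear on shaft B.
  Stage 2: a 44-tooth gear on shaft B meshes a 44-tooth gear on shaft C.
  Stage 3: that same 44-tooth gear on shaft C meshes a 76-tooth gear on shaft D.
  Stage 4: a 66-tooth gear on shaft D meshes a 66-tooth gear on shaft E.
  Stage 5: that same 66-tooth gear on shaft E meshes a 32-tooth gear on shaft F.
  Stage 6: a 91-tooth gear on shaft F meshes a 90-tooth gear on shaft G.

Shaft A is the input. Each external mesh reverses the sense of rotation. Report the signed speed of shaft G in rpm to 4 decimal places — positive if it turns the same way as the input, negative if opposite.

+265.1132 rpm (same as input, |ω| = 265.1132 rpm)

Stage 1 [31T→96T]: ω = 680.0000×31/96 = 219.5833 rpm, dir flips to −; running = −219.5833
Stage 2 [44T→44T]: ω = 219.5833×44/44 = 219.5833 rpm, dir flips to +; running = +219.5833
Stage 3 [44T→76T]: ω = 219.5833×44/76 = 127.1272 rpm, dir flips to −; running = −127.1272
Stage 4 [66T→66T]: ω = 127.1272×66/66 = 127.1272 rpm, dir flips to +; running = +127.1272
Stage 5 [66T→32T]: ω = 127.1272×66/32 = 262.1998 rpm, dir flips to −; running = −262.1998
Stage 6 [91T→90T]: ω = 262.1998×91/90 = 265.1132 rpm, dir flips to +; running = +265.1132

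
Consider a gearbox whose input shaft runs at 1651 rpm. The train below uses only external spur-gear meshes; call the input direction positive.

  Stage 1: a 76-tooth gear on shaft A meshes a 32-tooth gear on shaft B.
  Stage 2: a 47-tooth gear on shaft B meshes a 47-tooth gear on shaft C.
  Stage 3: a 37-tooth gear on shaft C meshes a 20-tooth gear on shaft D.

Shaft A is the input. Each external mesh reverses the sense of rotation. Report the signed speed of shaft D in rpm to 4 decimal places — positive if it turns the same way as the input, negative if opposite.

-7254.0813 rpm (opposite to input, |ω| = 7254.0813 rpm)

Stage 1 [76T→32T]: ω = 1651.0000×76/32 = 3921.1250 rpm, dir flips to −; running = −3921.1250
Stage 2 [47T→47T]: ω = 3921.1250×47/47 = 3921.1250 rpm, dir flips to +; running = +3921.1250
Stage 3 [37T→20T]: ω = 3921.1250×37/20 = 7254.0813 rpm, dir flips to −; running = −7254.0813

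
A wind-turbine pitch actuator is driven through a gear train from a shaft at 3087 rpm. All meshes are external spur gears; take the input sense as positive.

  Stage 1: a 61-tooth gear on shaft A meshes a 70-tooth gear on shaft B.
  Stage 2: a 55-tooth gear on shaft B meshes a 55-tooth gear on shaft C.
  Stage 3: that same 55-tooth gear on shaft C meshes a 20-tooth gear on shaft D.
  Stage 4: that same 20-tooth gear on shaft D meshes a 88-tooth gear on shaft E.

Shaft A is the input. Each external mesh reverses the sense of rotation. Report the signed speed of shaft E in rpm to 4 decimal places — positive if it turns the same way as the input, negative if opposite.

Stage 1 [61T→70T]: ω = 3087.0000×61/70 = 2690.1000 rpm, dir flips to −; running = −2690.1000
Stage 2 [55T→55T]: ω = 2690.1000×55/55 = 2690.1000 rpm, dir flips to +; running = +2690.1000
Stage 3 [55T→20T]: ω = 2690.1000×55/20 = 7397.7750 rpm, dir flips to −; running = −7397.7750
Stage 4 [20T→88T]: ω = 7397.7750×20/88 = 1681.3125 rpm, dir flips to +; running = +1681.3125

+1681.3125 rpm (same as input, |ω| = 1681.3125 rpm)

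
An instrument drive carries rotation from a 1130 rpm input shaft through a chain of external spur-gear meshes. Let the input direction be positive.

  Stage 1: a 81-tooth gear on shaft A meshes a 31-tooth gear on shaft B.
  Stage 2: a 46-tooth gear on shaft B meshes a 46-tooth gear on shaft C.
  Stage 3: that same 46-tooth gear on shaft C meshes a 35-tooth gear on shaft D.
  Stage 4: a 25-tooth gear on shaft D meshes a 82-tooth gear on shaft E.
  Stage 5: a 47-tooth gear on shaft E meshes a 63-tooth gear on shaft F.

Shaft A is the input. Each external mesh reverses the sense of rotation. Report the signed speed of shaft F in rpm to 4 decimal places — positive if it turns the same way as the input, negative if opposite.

-882.6226 rpm (opposite to input, |ω| = 882.6226 rpm)

Stage 1 [81T→31T]: ω = 1130.0000×81/31 = 2952.5806 rpm, dir flips to −; running = −2952.5806
Stage 2 [46T→46T]: ω = 2952.5806×46/46 = 2952.5806 rpm, dir flips to +; running = +2952.5806
Stage 3 [46T→35T]: ω = 2952.5806×46/35 = 3880.5346 rpm, dir flips to −; running = −3880.5346
Stage 4 [25T→82T]: ω = 3880.5346×25/82 = 1183.0898 rpm, dir flips to +; running = +1183.0898
Stage 5 [47T→63T]: ω = 1183.0898×47/63 = 882.6226 rpm, dir flips to −; running = −882.6226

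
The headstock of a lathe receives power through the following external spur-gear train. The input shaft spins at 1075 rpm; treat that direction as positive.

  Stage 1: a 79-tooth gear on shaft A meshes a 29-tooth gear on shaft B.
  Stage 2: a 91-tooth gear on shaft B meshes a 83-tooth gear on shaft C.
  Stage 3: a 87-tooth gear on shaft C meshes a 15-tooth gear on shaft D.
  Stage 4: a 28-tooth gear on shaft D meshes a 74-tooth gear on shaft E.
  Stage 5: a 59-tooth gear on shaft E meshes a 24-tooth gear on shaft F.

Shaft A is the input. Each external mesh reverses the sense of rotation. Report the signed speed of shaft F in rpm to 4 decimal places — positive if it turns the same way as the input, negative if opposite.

-17321.9162 rpm (opposite to input, |ω| = 17321.9162 rpm)

Stage 1 [79T→29T]: ω = 1075.0000×79/29 = 2928.4483 rpm, dir flips to −; running = −2928.4483
Stage 2 [91T→83T]: ω = 2928.4483×91/83 = 3210.7084 rpm, dir flips to +; running = +3210.7084
Stage 3 [87T→15T]: ω = 3210.7084×87/15 = 18622.1084 rpm, dir flips to −; running = −18622.1084
Stage 4 [28T→74T]: ω = 18622.1084×28/74 = 7046.2032 rpm, dir flips to +; running = +7046.2032
Stage 5 [59T→24T]: ω = 7046.2032×59/24 = 17321.9162 rpm, dir flips to −; running = −17321.9162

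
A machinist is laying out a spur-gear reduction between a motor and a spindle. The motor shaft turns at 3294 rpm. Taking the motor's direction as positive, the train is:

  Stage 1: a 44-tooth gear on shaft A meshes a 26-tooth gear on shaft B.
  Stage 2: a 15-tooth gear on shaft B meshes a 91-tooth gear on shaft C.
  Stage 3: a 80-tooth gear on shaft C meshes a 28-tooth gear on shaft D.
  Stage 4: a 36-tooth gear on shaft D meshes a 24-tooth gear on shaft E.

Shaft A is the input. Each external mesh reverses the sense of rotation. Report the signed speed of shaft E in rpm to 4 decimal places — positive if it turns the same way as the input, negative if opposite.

+3938.0027 rpm (same as input, |ω| = 3938.0027 rpm)

Stage 1 [44T→26T]: ω = 3294.0000×44/26 = 5574.4615 rpm, dir flips to −; running = −5574.4615
Stage 2 [15T→91T]: ω = 5574.4615×15/91 = 918.8673 rpm, dir flips to +; running = +918.8673
Stage 3 [80T→28T]: ω = 918.8673×80/28 = 2625.3351 rpm, dir flips to −; running = −2625.3351
Stage 4 [36T→24T]: ω = 2625.3351×36/24 = 3938.0027 rpm, dir flips to +; running = +3938.0027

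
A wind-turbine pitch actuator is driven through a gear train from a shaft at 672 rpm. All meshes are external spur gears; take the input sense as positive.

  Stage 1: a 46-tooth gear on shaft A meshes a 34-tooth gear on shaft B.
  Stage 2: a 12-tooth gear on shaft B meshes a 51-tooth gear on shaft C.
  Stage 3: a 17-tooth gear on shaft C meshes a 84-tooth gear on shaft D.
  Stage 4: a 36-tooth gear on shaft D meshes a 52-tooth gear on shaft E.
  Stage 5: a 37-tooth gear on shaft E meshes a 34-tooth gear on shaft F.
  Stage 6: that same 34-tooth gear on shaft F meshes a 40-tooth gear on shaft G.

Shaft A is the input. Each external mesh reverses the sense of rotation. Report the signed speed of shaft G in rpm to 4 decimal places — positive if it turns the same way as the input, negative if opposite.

Stage 1 [46T→34T]: ω = 672.0000×46/34 = 909.1765 rpm, dir flips to −; running = −909.1765
Stage 2 [12T→51T]: ω = 909.1765×12/51 = 213.9239 rpm, dir flips to +; running = +213.9239
Stage 3 [17T→84T]: ω = 213.9239×17/84 = 43.2941 rpm, dir flips to −; running = −43.2941
Stage 4 [36T→52T]: ω = 43.2941×36/52 = 29.9729 rpm, dir flips to +; running = +29.9729
Stage 5 [37T→34T]: ω = 29.9729×37/34 = 32.6175 rpm, dir flips to −; running = −32.6175
Stage 6 [34T→40T]: ω = 32.6175×34/40 = 27.7249 rpm, dir flips to +; running = +27.7249

+27.7249 rpm (same as input, |ω| = 27.7249 rpm)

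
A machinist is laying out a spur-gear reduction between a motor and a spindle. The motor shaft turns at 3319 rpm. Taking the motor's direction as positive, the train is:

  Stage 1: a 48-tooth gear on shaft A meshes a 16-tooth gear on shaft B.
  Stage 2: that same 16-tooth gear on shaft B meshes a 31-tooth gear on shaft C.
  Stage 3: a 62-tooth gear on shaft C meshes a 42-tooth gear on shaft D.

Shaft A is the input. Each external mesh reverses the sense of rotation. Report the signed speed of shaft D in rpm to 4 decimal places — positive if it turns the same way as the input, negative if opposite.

Stage 1 [48T→16T]: ω = 3319.0000×48/16 = 9957.0000 rpm, dir flips to −; running = −9957.0000
Stage 2 [16T→31T]: ω = 9957.0000×16/31 = 5139.0968 rpm, dir flips to +; running = +5139.0968
Stage 3 [62T→42T]: ω = 5139.0968×62/42 = 7586.2857 rpm, dir flips to −; running = −7586.2857

-7586.2857 rpm (opposite to input, |ω| = 7586.2857 rpm)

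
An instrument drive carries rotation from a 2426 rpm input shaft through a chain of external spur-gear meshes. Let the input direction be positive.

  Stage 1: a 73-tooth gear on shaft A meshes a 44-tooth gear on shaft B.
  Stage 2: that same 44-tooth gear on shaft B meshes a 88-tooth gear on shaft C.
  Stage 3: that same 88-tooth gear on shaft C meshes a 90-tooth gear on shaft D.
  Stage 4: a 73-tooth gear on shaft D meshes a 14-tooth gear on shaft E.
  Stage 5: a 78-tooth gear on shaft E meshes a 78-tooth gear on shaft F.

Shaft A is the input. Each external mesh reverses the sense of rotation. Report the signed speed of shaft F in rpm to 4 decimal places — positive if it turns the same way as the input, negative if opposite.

-10260.4397 rpm (opposite to input, |ω| = 10260.4397 rpm)

Stage 1 [73T→44T]: ω = 2426.0000×73/44 = 4024.9545 rpm, dir flips to −; running = −4024.9545
Stage 2 [44T→88T]: ω = 4024.9545×44/88 = 2012.4773 rpm, dir flips to +; running = +2012.4773
Stage 3 [88T→90T]: ω = 2012.4773×88/90 = 1967.7556 rpm, dir flips to −; running = −1967.7556
Stage 4 [73T→14T]: ω = 1967.7556×73/14 = 10260.4397 rpm, dir flips to +; running = +10260.4397
Stage 5 [78T→78T]: ω = 10260.4397×78/78 = 10260.4397 rpm, dir flips to −; running = −10260.4397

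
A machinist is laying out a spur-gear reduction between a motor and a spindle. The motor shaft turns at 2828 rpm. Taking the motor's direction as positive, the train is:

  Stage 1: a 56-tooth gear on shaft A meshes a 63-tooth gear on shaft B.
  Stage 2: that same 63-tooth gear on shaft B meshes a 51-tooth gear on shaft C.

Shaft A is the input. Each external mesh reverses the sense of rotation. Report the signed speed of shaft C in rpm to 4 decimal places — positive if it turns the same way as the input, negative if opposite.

+3105.2549 rpm (same as input, |ω| = 3105.2549 rpm)

Stage 1 [56T→63T]: ω = 2828.0000×56/63 = 2513.7778 rpm, dir flips to −; running = −2513.7778
Stage 2 [63T→51T]: ω = 2513.7778×63/51 = 3105.2549 rpm, dir flips to +; running = +3105.2549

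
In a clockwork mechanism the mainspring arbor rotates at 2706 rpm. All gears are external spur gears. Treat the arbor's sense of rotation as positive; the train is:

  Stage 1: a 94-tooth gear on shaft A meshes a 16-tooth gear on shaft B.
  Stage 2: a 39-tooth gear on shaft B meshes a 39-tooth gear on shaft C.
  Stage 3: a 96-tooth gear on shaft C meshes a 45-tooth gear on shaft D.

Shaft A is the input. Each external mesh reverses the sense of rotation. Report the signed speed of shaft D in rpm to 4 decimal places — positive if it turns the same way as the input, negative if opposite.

Stage 1 [94T→16T]: ω = 2706.0000×94/16 = 15897.7500 rpm, dir flips to −; running = −15897.7500
Stage 2 [39T→39T]: ω = 15897.7500×39/39 = 15897.7500 rpm, dir flips to +; running = +15897.7500
Stage 3 [96T→45T]: ω = 15897.7500×96/45 = 33915.2000 rpm, dir flips to −; running = −33915.2000

-33915.2000 rpm (opposite to input, |ω| = 33915.2000 rpm)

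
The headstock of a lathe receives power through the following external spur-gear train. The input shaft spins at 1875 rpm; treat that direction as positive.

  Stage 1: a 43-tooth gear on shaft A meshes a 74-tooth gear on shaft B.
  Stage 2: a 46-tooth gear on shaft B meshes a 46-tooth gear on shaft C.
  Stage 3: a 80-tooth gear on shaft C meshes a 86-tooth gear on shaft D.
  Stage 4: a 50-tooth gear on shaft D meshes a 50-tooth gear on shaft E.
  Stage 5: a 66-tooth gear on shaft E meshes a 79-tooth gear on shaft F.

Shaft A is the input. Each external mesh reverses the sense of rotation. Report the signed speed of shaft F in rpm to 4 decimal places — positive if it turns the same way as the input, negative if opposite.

Stage 1 [43T→74T]: ω = 1875.0000×43/74 = 1089.5270 rpm, dir flips to −; running = −1089.5270
Stage 2 [46T→46T]: ω = 1089.5270×46/46 = 1089.5270 rpm, dir flips to +; running = +1089.5270
Stage 3 [80T→86T]: ω = 1089.5270×80/86 = 1013.5135 rpm, dir flips to −; running = −1013.5135
Stage 4 [50T→50T]: ω = 1013.5135×50/50 = 1013.5135 rpm, dir flips to +; running = +1013.5135
Stage 5 [66T→79T]: ω = 1013.5135×66/79 = 846.7328 rpm, dir flips to −; running = −846.7328

-846.7328 rpm (opposite to input, |ω| = 846.7328 rpm)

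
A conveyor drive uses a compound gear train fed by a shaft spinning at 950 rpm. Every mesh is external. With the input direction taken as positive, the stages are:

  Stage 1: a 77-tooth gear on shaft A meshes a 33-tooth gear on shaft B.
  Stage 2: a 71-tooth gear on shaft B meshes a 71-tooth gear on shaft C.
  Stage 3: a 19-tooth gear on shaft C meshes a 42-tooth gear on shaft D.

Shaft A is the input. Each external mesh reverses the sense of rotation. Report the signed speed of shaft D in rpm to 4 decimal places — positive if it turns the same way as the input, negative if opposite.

Stage 1 [77T→33T]: ω = 950.0000×77/33 = 2216.6667 rpm, dir flips to −; running = −2216.6667
Stage 2 [71T→71T]: ω = 2216.6667×71/71 = 2216.6667 rpm, dir flips to +; running = +2216.6667
Stage 3 [19T→42T]: ω = 2216.6667×19/42 = 1002.7778 rpm, dir flips to −; running = −1002.7778

-1002.7778 rpm (opposite to input, |ω| = 1002.7778 rpm)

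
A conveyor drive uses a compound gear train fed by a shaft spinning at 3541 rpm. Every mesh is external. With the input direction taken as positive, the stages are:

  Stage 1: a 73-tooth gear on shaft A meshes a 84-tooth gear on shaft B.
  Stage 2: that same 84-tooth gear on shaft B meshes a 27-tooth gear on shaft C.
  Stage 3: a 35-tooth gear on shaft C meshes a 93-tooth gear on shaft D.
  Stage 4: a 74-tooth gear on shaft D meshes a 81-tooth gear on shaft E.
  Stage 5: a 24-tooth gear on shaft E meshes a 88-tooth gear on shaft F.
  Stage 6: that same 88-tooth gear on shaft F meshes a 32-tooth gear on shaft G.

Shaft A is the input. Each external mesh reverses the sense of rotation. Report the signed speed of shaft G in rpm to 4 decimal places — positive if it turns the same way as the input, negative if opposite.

Stage 1 [73T→84T]: ω = 3541.0000×73/84 = 3077.2976 rpm, dir flips to −; running = −3077.2976
Stage 2 [84T→27T]: ω = 3077.2976×84/27 = 9573.8148 rpm, dir flips to +; running = +9573.8148
Stage 3 [35T→93T]: ω = 9573.8148×35/93 = 3603.0486 rpm, dir flips to −; running = −3603.0486
Stage 4 [74T→81T]: ω = 3603.0486×74/81 = 3291.6740 rpm, dir flips to +; running = +3291.6740
Stage 5 [24T→88T]: ω = 3291.6740×24/88 = 897.7293 rpm, dir flips to −; running = −897.7293
Stage 6 [88T→32T]: ω = 897.7293×88/32 = 2468.7555 rpm, dir flips to +; running = +2468.7555

+2468.7555 rpm (same as input, |ω| = 2468.7555 rpm)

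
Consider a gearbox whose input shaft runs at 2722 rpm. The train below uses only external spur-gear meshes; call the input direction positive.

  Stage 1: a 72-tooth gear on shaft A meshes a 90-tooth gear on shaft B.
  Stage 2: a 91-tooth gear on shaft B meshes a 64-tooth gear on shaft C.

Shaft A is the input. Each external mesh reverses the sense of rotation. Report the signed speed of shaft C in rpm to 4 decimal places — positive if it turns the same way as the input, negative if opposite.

+3096.2750 rpm (same as input, |ω| = 3096.2750 rpm)

Stage 1 [72T→90T]: ω = 2722.0000×72/90 = 2177.6000 rpm, dir flips to −; running = −2177.6000
Stage 2 [91T→64T]: ω = 2177.6000×91/64 = 3096.2750 rpm, dir flips to +; running = +3096.2750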